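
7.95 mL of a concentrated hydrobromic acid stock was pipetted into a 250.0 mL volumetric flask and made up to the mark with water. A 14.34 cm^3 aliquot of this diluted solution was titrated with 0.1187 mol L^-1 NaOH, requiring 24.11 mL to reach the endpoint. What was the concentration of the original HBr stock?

n(NaOH) = 0.1187 x 0.02411 = 0.002862 mol.
n(HBr) in the aliquot = 0.002862 mol.
[diluted HBr] = 0.002862 / 0.01434 = 0.1996 M.
Dilution factor = 250.0/7.950 = 31.45, so [stock] = 0.1996 x 31.45 = 6.28 M.

6.28 M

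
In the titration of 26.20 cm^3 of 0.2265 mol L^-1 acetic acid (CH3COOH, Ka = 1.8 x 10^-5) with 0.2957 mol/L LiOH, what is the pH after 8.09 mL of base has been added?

4.57

Initial n(CH3COOH) = 0.2265 x 0.02620 = 0.005934 mol.
n(LiOH) added = 0.2957 x 0.008090 = 0.002392 mol, converting that many moles of CH3COOH to CH3COO-.
Remaining n(CH3COOH) = 0.003542 mol; n(CH3COO-) = 0.002392 mol.
By Henderson-Hasselbalch, pH = pKa + log([A^-]/[HA]) = 4.74 + log(0.002392/0.003542) = 4.74 + (-0.17) = 4.57.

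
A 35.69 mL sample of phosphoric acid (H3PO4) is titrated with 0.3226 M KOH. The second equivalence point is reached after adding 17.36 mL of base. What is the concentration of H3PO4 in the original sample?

n(KOH) = 0.3226 x 0.01736 = 0.005600 mol.
At the second equivalence point, 2 mol OH^- react per mol H3PO4, so n(H3PO4) = 0.005600 / 2 = 0.002800 mol.
[H3PO4] = 0.002800 / 0.03569 L = 0.0785 M.

0.0785 M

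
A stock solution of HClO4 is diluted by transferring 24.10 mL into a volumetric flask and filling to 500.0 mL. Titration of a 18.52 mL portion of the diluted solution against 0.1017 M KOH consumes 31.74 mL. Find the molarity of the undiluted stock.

n(KOH) = 0.1017 x 0.03174 = 0.003228 mol.
n(HClO4) in the aliquot = 0.003228 mol.
[diluted HClO4] = 0.003228 / 0.01852 = 0.1743 M.
Dilution factor = 500.0/24.10 = 20.75, so [stock] = 0.1743 x 20.75 = 3.62 M.

3.62 M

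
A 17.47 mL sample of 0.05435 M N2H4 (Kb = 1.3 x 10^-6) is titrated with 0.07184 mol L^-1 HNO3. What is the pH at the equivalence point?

n(N2H4) = 0.05435 x 0.01747 = 0.0009495 mol; V(HNO3) at equivalence = 0.0009495/0.07184 = 0.01322 L.
At equivalence the base is fully converted to N2H5+; total volume = 0.03069 L, so [N2H5+] = 0.0009495/0.03069 = 0.03094 M.
Ka(N2H5+) = Kw/Kb = 1.0e-14 / 1.3 x 10^-6 = 7.69e-9.
[H^+] = sqrt(Ka x [N2H5+]) = sqrt(7.69e-9 x 0.03094) = 1.54e-5 M.
pH = -log(1.54e-5) = 4.81.

4.81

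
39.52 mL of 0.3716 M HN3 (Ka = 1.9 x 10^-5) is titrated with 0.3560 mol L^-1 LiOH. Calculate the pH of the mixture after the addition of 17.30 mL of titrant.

4.58

Initial n(HN3) = 0.3716 x 0.03952 = 0.01469 mol.
n(LiOH) added = 0.3560 x 0.01730 = 0.006159 mol, converting that many moles of HN3 to N3-.
Remaining n(HN3) = 0.008527 mol; n(N3-) = 0.006159 mol.
By Henderson-Hasselbalch, pH = pKa + log([A^-]/[HA]) = 4.72 + log(0.006159/0.008527) = 4.72 + (-0.14) = 4.58.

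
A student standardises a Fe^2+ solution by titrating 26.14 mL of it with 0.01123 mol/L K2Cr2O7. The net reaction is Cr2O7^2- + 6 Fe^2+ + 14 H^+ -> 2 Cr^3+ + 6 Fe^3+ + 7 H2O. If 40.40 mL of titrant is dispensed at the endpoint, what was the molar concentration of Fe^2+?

n(K2Cr2O7) = 0.01123 x 0.04040 = 0.0004537 mol.
From the balanced equation, 1 mol K2Cr2O7 reacts with 6 mol Fe^2+, so n(Fe^2+) = 0.0004537 x 6/1 = 0.002722 mol.
[Fe^2+] = 0.002722 / 0.02614 L = 0.104 M.

0.104 M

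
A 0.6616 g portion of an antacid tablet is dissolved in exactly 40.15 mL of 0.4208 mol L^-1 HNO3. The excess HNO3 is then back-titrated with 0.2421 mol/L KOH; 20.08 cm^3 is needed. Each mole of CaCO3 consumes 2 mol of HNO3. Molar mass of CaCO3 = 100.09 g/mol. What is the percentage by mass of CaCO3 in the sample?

Total n(HNO3) added = 0.4208 x 0.04015 = 0.01690 mol.
n(KOH) used = 0.2421 x 0.02008 = 0.004861 mol, which equals the excess n(HNO3).
So n(HNO3) consumed by the sample = 0.01690 - 0.004861 = 0.01203 mol.
n(CaCO3) = 0.01203 / 2 = 0.006017 mol.
mass CaCO3 = 0.006017 x 100.09 = 0.6022 g, so %CaCO3 = 0.6022/0.6616 x 100 = 91.0%.

91.0%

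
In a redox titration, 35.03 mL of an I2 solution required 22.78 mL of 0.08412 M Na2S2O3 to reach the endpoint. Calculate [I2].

n(Na2S2O3) = 0.08412 x 0.02278 = 0.001916 mol.
From the balanced equation, 2 mol Na2S2O3 reacts with 1 mol I2, so n(I2) = 0.001916 x 1/2 = 0.0009581 mol.
[I2] = 0.0009581 / 0.03503 L = 0.0274 M.

0.0274 M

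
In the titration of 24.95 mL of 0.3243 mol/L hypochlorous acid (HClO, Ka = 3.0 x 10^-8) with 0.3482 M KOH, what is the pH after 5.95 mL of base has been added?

Initial n(HClO) = 0.3243 x 0.02495 = 0.008091 mol.
n(KOH) added = 0.3482 x 0.005950 = 0.002072 mol, converting that many moles of HClO to ClO-.
Remaining n(HClO) = 0.006019 mol; n(ClO-) = 0.002072 mol.
By Henderson-Hasselbalch, pH = pKa + log([A^-]/[HA]) = 7.52 + log(0.002072/0.006019) = 7.52 + (-0.46) = 7.06.

7.06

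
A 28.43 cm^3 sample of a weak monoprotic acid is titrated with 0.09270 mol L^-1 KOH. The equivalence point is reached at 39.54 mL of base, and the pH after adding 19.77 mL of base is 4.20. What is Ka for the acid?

6.3 x 10^-5

19.77 mL is half of the equivalence volume, so this is the half-equivalence point where [HA] = [A^-].
At half-equivalence pH = pKa, so pKa = 4.20.
Ka = 10^(-4.20) = 6.3 x 10^-5.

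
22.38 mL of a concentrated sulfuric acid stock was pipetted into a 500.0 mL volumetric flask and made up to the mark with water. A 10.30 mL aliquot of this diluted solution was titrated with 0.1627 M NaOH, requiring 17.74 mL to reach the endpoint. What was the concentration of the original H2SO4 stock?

n(NaOH) = 0.1627 x 0.01774 = 0.002886 mol.
n(H2SO4) in the aliquot = 0.002886 x 1/2 = 0.001443 mol.
[diluted H2SO4] = 0.001443 / 0.01030 = 0.1401 M.
Dilution factor = 500.0/22.38 = 22.34, so [stock] = 0.1401 x 22.34 = 3.13 M.

3.13 M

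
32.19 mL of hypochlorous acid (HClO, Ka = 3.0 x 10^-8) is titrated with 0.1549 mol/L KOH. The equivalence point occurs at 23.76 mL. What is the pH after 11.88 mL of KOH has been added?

11.88 mL is exactly half the equivalence volume (23.76/2), i.e. the half-equivalence point.
There, n(HA) = n(A^-), so pH = pKa = -log(3.0 x 10^-8) = 7.52.

7.52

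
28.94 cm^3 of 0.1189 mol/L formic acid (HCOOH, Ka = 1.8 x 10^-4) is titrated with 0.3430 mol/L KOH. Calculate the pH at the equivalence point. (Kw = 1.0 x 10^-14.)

8.35

n(HCOOH) = 0.1189 x 0.02894 = 0.003441 mol; V(KOH) at equivalence = 0.003441/0.3430 = 0.01003 L.
At equivalence all the acid is converted to HCOO-; total volume = 0.02894 + 0.01003 = 0.03897 L, so [HCOO-] = 0.003441/0.03897 = 0.08829 M.
Kb = Kw/Ka = 1.0e-14 / 1.8 x 10^-4 = 5.56e-11.
[OH^-] = sqrt(Kb x [HCOO-]) = sqrt(5.56e-11 x 0.08829) = 2.21e-6 M.
pOH = 5.65, so pH = 14.00 - 5.65 = 8.35.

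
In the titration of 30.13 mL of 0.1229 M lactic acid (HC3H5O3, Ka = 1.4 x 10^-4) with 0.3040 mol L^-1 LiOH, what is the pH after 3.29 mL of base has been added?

Initial n(HC3H5O3) = 0.1229 x 0.03013 = 0.003703 mol.
n(LiOH) added = 0.3040 x 0.003290 = 0.001000 mol, converting that many moles of HC3H5O3 to C3H5O3-.
Remaining n(HC3H5O3) = 0.002703 mol; n(C3H5O3-) = 0.001000 mol.
By Henderson-Hasselbalch, pH = pKa + log([A^-]/[HA]) = 3.85 + log(0.001000/0.002703) = 3.85 + (-0.43) = 3.42.

3.42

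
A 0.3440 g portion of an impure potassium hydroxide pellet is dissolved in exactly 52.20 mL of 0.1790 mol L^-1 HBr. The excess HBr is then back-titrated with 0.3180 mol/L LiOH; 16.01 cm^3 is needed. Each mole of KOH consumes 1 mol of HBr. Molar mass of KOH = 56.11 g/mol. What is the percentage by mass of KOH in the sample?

69.4%

Total n(HBr) added = 0.1790 x 0.05220 = 0.009344 mol.
n(LiOH) used = 0.3180 x 0.01601 = 0.005091 mol, which equals the excess n(HBr).
So n(HBr) consumed by the sample = 0.009344 - 0.005091 = 0.004253 mol.
n(KOH) = 0.004253 / 1 = 0.004253 mol.
mass KOH = 0.004253 x 56.11 = 0.2386 g, so %KOH = 0.2386/0.3440 x 100 = 69.4%.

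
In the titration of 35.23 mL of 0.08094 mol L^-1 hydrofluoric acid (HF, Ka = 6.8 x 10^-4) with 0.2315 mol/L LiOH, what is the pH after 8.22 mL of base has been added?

3.47

Initial n(HF) = 0.08094 x 0.03523 = 0.002852 mol.
n(LiOH) added = 0.2315 x 0.008220 = 0.001903 mol, converting that many moles of HF to F-.
Remaining n(HF) = 0.0009486 mol; n(F-) = 0.001903 mol.
By Henderson-Hasselbalch, pH = pKa + log([A^-]/[HA]) = 3.17 + log(0.001903/0.0009486) = 3.17 + (+0.30) = 3.47.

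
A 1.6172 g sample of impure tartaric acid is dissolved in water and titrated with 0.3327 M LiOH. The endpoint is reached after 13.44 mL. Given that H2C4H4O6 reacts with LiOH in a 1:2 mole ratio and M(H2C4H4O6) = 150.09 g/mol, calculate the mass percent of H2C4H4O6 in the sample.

n(LiOH) = 0.3327 x 0.01344 = 0.004471 mol.
n(H2C4H4O6) = 0.004471 / 2 = 0.002236 mol.
mass of H2C4H4O6 = 0.002236 x 150.09 = 0.3356 g.
% purity = 0.3356 / 1.6172 x 100 = 20.7%.

20.7%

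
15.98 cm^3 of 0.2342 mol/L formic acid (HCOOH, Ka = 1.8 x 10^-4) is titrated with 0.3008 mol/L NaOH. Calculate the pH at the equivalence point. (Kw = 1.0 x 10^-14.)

n(HCOOH) = 0.2342 x 0.01598 = 0.003743 mol; V(NaOH) at equivalence = 0.003743/0.3008 = 0.01244 L.
At equivalence all the acid is converted to HCOO-; total volume = 0.01598 + 0.01244 = 0.02842 L, so [HCOO-] = 0.003743/0.02842 = 0.1317 M.
Kb = Kw/Ka = 1.0e-14 / 1.8 x 10^-4 = 5.56e-11.
[OH^-] = sqrt(Kb x [HCOO-]) = sqrt(5.56e-11 x 0.1317) = 2.70e-6 M.
pOH = 5.57, so pH = 14.00 - 5.57 = 8.43.

8.43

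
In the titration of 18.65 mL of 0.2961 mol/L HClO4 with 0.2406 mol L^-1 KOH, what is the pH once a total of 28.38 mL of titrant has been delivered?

n(acid) = 0.2961 x 0.01865 = 0.005522 mol; n(KOH) added = 0.2406 x 0.02838 = 0.006828 mol.
Base is in excess by 0.006828 - 0.005522 = 0.001306 mol in a total volume of 0.04703 L.
[OH^-] = 0.001306/0.04703 = 0.02777 M, so pOH = 1.56 and pH = 14.00 - 1.56 = 12.44.

12.44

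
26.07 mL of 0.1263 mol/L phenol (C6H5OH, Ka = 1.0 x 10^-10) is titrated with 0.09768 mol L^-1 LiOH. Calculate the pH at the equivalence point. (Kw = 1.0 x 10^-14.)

11.37

n(C6H5OH) = 0.1263 x 0.02607 = 0.003293 mol; V(LiOH) at equivalence = 0.003293/0.09768 = 0.03371 L.
At equivalence all the acid is converted to C6H5O-; total volume = 0.02607 + 0.03371 = 0.05978 L, so [C6H5O-] = 0.003293/0.05978 = 0.05508 M.
Kb = Kw/Ka = 1.0e-14 / 1.0 x 10^-10 = 0.000100.
[OH^-] = sqrt(Kb x [C6H5O-]) = sqrt(0.000100 x 0.05508) = 0.00235 M.
pOH = 2.63, so pH = 14.00 - 2.63 = 11.37.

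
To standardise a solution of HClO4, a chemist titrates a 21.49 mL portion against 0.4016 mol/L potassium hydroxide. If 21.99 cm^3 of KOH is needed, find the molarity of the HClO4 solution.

0.411 M

n(KOH) delivered = 0.4016 x 0.02199 = 0.008831 mol.
For a 1:1 reaction, n(HClO4) = 0.008831 mol.
[HClO4] = 0.008831 mol / 0.02149 L = 0.411 M.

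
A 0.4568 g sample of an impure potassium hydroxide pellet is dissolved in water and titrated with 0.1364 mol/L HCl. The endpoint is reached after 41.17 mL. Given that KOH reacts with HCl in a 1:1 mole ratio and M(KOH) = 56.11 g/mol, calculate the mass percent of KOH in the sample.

69.0%

n(HCl) = 0.1364 x 0.04117 = 0.005616 mol.
n(KOH) = 0.005616 / 1 = 0.005616 mol.
mass of KOH = 0.005616 x 56.11 = 0.3151 g.
% purity = 0.3151 / 0.4568 x 100 = 69.0%.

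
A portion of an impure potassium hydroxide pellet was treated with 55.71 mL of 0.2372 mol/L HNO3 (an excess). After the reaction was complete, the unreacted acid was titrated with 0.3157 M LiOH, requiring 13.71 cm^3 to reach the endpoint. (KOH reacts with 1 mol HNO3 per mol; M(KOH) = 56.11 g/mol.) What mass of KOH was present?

0.499 g

Total n(HNO3) added = 0.2372 x 0.05571 = 0.01321 mol.
n(LiOH) used = 0.3157 x 0.01371 = 0.004328 mol, which equals the excess n(HNO3).
So n(HNO3) consumed by the sample = 0.01321 - 0.004328 = 0.008886 mol.
n(KOH) = 0.008886 / 1 = 0.008886 mol.
mass = 0.008886 mol x 56.11 g/mol = 0.499 g.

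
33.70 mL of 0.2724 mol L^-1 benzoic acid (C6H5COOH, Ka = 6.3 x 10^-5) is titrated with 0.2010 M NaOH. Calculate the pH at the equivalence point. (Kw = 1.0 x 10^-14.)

n(C6H5COOH) = 0.2724 x 0.03370 = 0.009180 mol; V(NaOH) at equivalence = 0.009180/0.2010 = 0.04567 L.
At equivalence all the acid is converted to C6H5COO-; total volume = 0.03370 + 0.04567 = 0.07937 L, so [C6H5COO-] = 0.009180/0.07937 = 0.1157 M.
Kb = Kw/Ka = 1.0e-14 / 6.3 x 10^-5 = 1.59e-10.
[OH^-] = sqrt(Kb x [C6H5COO-]) = sqrt(1.59e-10 x 0.1157) = 4.28e-6 M.
pOH = 5.37, so pH = 14.00 - 5.37 = 8.63.

8.63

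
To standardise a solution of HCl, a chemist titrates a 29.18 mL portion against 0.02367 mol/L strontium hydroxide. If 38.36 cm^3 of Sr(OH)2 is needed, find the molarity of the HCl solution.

n(Sr(OH)2) delivered = 0.02367 x 0.03836 = 0.0009080 mol.
The reaction is 2 HCl + 1 Sr(OH)2, so n(HCl) = 0.0009080 x 2/1 = 0.001816 mol.
[HCl] = 0.001816 mol / 0.02918 L = 0.0622 M.

0.0622 M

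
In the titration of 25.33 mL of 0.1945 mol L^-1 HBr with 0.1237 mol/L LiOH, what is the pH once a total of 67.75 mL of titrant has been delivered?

n(acid) = 0.1945 x 0.02533 = 0.004927 mol; n(LiOH) added = 0.1237 x 0.06775 = 0.008381 mol.
Base is in excess by 0.008381 - 0.004927 = 0.003454 mol in a total volume of 0.09308 L.
[OH^-] = 0.003454/0.09308 = 0.03711 M, so pOH = 1.43 and pH = 14.00 - 1.43 = 12.57.

12.57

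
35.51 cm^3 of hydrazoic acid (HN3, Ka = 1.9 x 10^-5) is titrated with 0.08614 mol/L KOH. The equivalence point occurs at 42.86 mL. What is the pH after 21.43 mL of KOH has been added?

21.43 mL is exactly half the equivalence volume (42.86/2), i.e. the half-equivalence point.
There, n(HA) = n(A^-), so pH = pKa = -log(1.9 x 10^-5) = 4.72.

4.72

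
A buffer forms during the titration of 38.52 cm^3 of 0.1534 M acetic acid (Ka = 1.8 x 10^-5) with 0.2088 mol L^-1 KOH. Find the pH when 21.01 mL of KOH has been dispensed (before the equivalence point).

5.20

Initial n(CH3COOH) = 0.1534 x 0.03852 = 0.005909 mol.
n(KOH) added = 0.2088 x 0.02101 = 0.004387 mol, converting that many moles of CH3COOH to CH3COO-.
Remaining n(CH3COOH) = 0.001522 mol; n(CH3COO-) = 0.004387 mol.
By Henderson-Hasselbalch, pH = pKa + log([A^-]/[HA]) = 4.74 + log(0.004387/0.001522) = 4.74 + (+0.46) = 5.20.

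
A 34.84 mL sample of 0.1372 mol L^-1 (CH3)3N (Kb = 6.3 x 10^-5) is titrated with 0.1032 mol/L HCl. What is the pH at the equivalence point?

5.51

n((CH3)3N) = 0.1372 x 0.03484 = 0.004780 mol; V(HCl) at equivalence = 0.004780/0.1032 = 0.04632 L.
At equivalence the base is fully converted to (CH3)3NH+; total volume = 0.08116 L, so [(CH3)3NH+] = 0.004780/0.08116 = 0.05890 M.
Ka((CH3)3NH+) = Kw/Kb = 1.0e-14 / 6.3 x 10^-5 = 1.59e-10.
[H^+] = sqrt(Ka x [(CH3)3NH+]) = sqrt(1.59e-10 x 0.05890) = 3.06e-6 M.
pH = -log(3.06e-6) = 5.51.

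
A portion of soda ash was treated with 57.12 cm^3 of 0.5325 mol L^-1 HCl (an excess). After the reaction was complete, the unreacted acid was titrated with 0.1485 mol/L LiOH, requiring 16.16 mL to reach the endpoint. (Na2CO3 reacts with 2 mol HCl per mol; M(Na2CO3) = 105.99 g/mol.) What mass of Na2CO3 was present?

Total n(HCl) added = 0.5325 x 0.05712 = 0.03042 mol.
n(LiOH) used = 0.1485 x 0.01616 = 0.002400 mol, which equals the excess n(HCl).
So n(HCl) consumed by the sample = 0.03042 - 0.002400 = 0.02802 mol.
n(Na2CO3) = 0.02802 / 2 = 0.01401 mol.
mass = 0.01401 mol x 105.99 g/mol = 1.48 g.

1.48 g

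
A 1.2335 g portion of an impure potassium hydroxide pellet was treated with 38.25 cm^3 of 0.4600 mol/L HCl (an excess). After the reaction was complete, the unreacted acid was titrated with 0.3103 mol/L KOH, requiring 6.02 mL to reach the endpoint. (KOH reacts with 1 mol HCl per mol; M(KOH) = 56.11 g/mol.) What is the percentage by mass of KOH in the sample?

71.5%

Total n(HCl) added = 0.4600 x 0.03825 = 0.01760 mol.
n(KOH) used = 0.3103 x 0.006020 = 0.001868 mol, which equals the excess n(HCl).
So n(HCl) consumed by the sample = 0.01760 - 0.001868 = 0.01573 mol.
n(KOH) = 0.01573 / 1 = 0.01573 mol.
mass KOH = 0.01573 x 56.11 = 0.8824 g, so %KOH = 0.8824/1.2335 x 100 = 71.5%.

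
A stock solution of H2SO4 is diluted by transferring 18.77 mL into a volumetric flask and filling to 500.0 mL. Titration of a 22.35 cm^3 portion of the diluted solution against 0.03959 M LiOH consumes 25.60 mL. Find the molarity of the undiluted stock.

n(LiOH) = 0.03959 x 0.02560 = 0.001014 mol.
n(H2SO4) in the aliquot = 0.001014 x 1/2 = 0.0005068 mol.
[diluted H2SO4] = 0.0005068 / 0.02235 = 0.02267 M.
Dilution factor = 500.0/18.77 = 26.64, so [stock] = 0.02267 x 26.64 = 0.604 M.

0.604 M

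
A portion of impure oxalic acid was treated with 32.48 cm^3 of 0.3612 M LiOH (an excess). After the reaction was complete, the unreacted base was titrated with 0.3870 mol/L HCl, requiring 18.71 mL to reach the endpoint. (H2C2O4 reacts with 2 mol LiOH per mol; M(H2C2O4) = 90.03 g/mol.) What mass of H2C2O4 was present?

0.202 g

Total n(LiOH) added = 0.3612 x 0.03248 = 0.01173 mol.
n(HCl) used = 0.3870 x 0.01871 = 0.007241 mol, which equals the excess n(LiOH).
So n(LiOH) consumed by the sample = 0.01173 - 0.007241 = 0.004491 mol.
n(H2C2O4) = 0.004491 / 2 = 0.002246 mol.
mass = 0.002246 mol x 90.03 g/mol = 0.202 g.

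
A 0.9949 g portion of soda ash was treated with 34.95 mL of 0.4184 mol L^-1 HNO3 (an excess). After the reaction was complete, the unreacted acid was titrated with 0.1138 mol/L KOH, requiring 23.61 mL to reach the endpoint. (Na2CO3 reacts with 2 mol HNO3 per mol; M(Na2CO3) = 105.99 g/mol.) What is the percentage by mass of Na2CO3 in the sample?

63.6%

Total n(HNO3) added = 0.4184 x 0.03495 = 0.01462 mol.
n(KOH) used = 0.1138 x 0.02361 = 0.002687 mol, which equals the excess n(HNO3).
So n(HNO3) consumed by the sample = 0.01462 - 0.002687 = 0.01194 mol.
n(Na2CO3) = 0.01194 / 2 = 0.005968 mol.
mass Na2CO3 = 0.005968 x 105.99 = 0.6326 g, so %Na2CO3 = 0.6326/0.9949 x 100 = 63.6%.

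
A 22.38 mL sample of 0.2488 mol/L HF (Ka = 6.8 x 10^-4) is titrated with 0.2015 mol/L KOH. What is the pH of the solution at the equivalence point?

n(HF) = 0.2488 x 0.02238 = 0.005568 mol; V(KOH) at equivalence = 0.005568/0.2015 = 0.02763 L.
At equivalence all the acid is converted to F-; total volume = 0.02238 + 0.02763 = 0.05001 L, so [F-] = 0.005568/0.05001 = 0.1113 M.
Kb = Kw/Ka = 1.0e-14 / 6.8 x 10^-4 = 1.47e-11.
[OH^-] = sqrt(Kb x [F-]) = sqrt(1.47e-11 x 0.1113) = 1.28e-6 M.
pOH = 5.89, so pH = 14.00 - 5.89 = 8.11.

8.11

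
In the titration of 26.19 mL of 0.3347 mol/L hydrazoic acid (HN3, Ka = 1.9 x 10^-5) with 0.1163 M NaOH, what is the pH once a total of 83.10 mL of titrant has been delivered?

11.92

n(acid) = 0.3347 x 0.02619 = 0.008766 mol; n(NaOH) added = 0.1163 x 0.08310 = 0.009665 mol.
Base is in excess by 0.009665 - 0.008766 = 0.0008987 mol in a total volume of 0.1093 L.
[OH^-] = 0.0008987/0.1093 = 0.008223 M, so pOH = 2.08 and pH = 14.00 - 2.08 = 11.92.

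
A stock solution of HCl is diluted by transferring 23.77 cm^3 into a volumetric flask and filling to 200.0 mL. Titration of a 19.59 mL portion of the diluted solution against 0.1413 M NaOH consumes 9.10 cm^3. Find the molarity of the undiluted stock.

0.552 M

n(NaOH) = 0.1413 x 0.009100 = 0.001286 mol.
n(HCl) in the aliquot = 0.001286 mol.
[diluted HCl] = 0.001286 / 0.01959 = 0.06564 M.
Dilution factor = 200.0/23.77 = 8.414, so [stock] = 0.06564 x 8.414 = 0.552 M.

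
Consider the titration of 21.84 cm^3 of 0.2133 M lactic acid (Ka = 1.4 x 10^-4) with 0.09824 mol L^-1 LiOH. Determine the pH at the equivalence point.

8.34

n(HC3H5O3) = 0.2133 x 0.02184 = 0.004658 mol; V(LiOH) at equivalence = 0.004658/0.09824 = 0.04742 L.
At equivalence all the acid is converted to C3H5O3-; total volume = 0.02184 + 0.04742 = 0.06926 L, so [C3H5O3-] = 0.004658/0.06926 = 0.06726 M.
Kb = Kw/Ka = 1.0e-14 / 1.4 x 10^-4 = 7.14e-11.
[OH^-] = sqrt(Kb x [C3H5O3-]) = sqrt(7.14e-11 x 0.06726) = 2.19e-6 M.
pOH = 5.66, so pH = 14.00 - 5.66 = 8.34.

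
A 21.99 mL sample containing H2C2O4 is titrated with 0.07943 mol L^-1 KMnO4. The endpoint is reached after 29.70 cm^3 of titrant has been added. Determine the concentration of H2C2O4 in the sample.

0.268 M

n(KMnO4) = 0.07943 x 0.02970 = 0.002359 mol.
From the balanced equation, 2 mol KMnO4 reacts with 5 mol H2C2O4, so n(H2C2O4) = 0.002359 x 5/2 = 0.005898 mol.
[H2C2O4] = 0.005898 / 0.02199 L = 0.268 M.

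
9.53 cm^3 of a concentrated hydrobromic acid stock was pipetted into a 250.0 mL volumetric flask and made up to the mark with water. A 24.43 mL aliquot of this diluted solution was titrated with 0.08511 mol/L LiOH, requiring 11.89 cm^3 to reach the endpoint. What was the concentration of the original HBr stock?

n(LiOH) = 0.08511 x 0.01189 = 0.001012 mol.
n(HBr) in the aliquot = 0.001012 mol.
[diluted HBr] = 0.001012 / 0.02443 = 0.04142 M.
Dilution factor = 250.0/9.530 = 26.23, so [stock] = 0.04142 x 26.23 = 1.09 M.

1.09 M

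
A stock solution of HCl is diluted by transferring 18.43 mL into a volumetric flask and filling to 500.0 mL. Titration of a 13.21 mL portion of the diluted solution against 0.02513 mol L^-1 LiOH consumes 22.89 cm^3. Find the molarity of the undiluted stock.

1.18 M

n(LiOH) = 0.02513 x 0.02289 = 0.0005752 mol.
n(HCl) in the aliquot = 0.0005752 mol.
[diluted HCl] = 0.0005752 / 0.01321 = 0.04354 M.
Dilution factor = 500.0/18.43 = 27.13, so [stock] = 0.04354 x 27.13 = 1.18 M.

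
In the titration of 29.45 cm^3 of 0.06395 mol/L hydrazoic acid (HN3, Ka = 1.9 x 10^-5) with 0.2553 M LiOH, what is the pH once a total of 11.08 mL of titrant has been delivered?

12.37

n(acid) = 0.06395 x 0.02945 = 0.001883 mol; n(LiOH) added = 0.2553 x 0.01108 = 0.002829 mol.
Base is in excess by 0.002829 - 0.001883 = 0.0009454 mol in a total volume of 0.04053 L.
[OH^-] = 0.0009454/0.04053 = 0.02333 M, so pOH = 1.63 and pH = 14.00 - 1.63 = 12.37.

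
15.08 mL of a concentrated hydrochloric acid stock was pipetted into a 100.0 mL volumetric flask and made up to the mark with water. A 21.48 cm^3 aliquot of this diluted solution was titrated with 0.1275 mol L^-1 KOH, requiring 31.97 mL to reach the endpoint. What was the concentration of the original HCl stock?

1.26 M

n(KOH) = 0.1275 x 0.03197 = 0.004076 mol.
n(HCl) in the aliquot = 0.004076 mol.
[diluted HCl] = 0.004076 / 0.02148 = 0.1898 M.
Dilution factor = 100.0/15.08 = 6.631, so [stock] = 0.1898 x 6.631 = 1.26 M.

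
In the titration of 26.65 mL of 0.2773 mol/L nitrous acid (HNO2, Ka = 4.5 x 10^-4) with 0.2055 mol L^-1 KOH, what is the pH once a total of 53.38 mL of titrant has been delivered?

n(acid) = 0.2773 x 0.02665 = 0.007390 mol; n(KOH) added = 0.2055 x 0.05338 = 0.01097 mol.
Base is in excess by 0.01097 - 0.007390 = 0.003580 mol in a total volume of 0.08003 L.
[OH^-] = 0.003580/0.08003 = 0.04473 M, so pOH = 1.35 and pH = 14.00 - 1.35 = 12.65.

12.65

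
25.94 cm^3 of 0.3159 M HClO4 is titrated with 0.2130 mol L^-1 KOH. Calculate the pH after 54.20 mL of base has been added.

12.62

n(acid) = 0.3159 x 0.02594 = 0.008194 mol; n(KOH) added = 0.2130 x 0.05420 = 0.01154 mol.
Base is in excess by 0.01154 - 0.008194 = 0.003350 mol in a total volume of 0.08014 L.
[OH^-] = 0.003350/0.08014 = 0.04180 M, so pOH = 1.38 and pH = 14.00 - 1.38 = 12.62.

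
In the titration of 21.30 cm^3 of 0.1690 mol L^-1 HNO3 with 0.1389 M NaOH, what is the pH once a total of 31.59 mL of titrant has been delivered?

n(acid) = 0.1690 x 0.02130 = 0.003600 mol; n(NaOH) added = 0.1389 x 0.03159 = 0.004388 mol.
Base is in excess by 0.004388 - 0.003600 = 0.0007882 mol in a total volume of 0.05289 L.
[OH^-] = 0.0007882/0.05289 = 0.01490 M, so pOH = 1.83 and pH = 14.00 - 1.83 = 12.17.

12.17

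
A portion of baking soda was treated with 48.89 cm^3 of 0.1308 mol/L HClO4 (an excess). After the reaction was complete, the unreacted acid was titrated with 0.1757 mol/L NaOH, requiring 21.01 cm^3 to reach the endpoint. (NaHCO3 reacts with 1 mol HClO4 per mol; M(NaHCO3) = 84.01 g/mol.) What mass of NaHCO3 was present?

Total n(HClO4) added = 0.1308 x 0.04889 = 0.006395 mol.
n(NaOH) used = 0.1757 x 0.02101 = 0.003691 mol, which equals the excess n(HClO4).
So n(HClO4) consumed by the sample = 0.006395 - 0.003691 = 0.002703 mol.
n(NaHCO3) = 0.002703 / 1 = 0.002703 mol.
mass = 0.002703 mol x 84.01 g/mol = 0.227 g.

0.227 g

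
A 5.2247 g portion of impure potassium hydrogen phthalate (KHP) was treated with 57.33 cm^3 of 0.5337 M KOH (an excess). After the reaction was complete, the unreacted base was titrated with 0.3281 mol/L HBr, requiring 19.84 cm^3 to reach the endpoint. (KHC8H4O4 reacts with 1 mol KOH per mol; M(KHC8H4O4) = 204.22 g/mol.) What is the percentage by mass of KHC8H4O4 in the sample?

Total n(KOH) added = 0.5337 x 0.05733 = 0.03060 mol.
n(HBr) used = 0.3281 x 0.01984 = 0.006510 mol, which equals the excess n(KOH).
So n(KOH) consumed by the sample = 0.03060 - 0.006510 = 0.02409 mol.
n(KHC8H4O4) = 0.02409 / 1 = 0.02409 mol.
mass KHC8H4O4 = 0.02409 x 204.22 = 4.919 g, so %KHC8H4O4 = 4.919/5.2247 x 100 = 94.2%.

94.2%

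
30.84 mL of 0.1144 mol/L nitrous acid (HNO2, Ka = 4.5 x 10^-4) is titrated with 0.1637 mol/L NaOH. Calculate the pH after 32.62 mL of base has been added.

n(acid) = 0.1144 x 0.03084 = 0.003528 mol; n(NaOH) added = 0.1637 x 0.03262 = 0.005340 mol.
Base is in excess by 0.005340 - 0.003528 = 0.001812 mol in a total volume of 0.06346 L.
[OH^-] = 0.001812/0.06346 = 0.02855 M, so pOH = 1.54 and pH = 14.00 - 1.54 = 12.46.

12.46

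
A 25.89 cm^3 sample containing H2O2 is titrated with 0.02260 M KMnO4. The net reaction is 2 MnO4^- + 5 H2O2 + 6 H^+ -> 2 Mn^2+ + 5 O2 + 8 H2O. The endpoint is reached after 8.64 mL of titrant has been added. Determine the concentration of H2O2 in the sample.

n(KMnO4) = 0.02260 x 0.008640 = 0.0001953 mol.
From the balanced equation, 2 mol KMnO4 reacts with 5 mol H2O2, so n(H2O2) = 0.0001953 x 5/2 = 0.0004882 mol.
[H2O2] = 0.0004882 / 0.02589 L = 0.0189 M.

0.0189 M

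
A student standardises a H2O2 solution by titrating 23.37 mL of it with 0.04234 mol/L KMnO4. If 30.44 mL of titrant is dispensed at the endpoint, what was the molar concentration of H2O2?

0.138 M

n(KMnO4) = 0.04234 x 0.03044 = 0.001289 mol.
From the balanced equation, 2 mol KMnO4 reacts with 5 mol H2O2, so n(H2O2) = 0.001289 x 5/2 = 0.003222 mol.
[H2O2] = 0.003222 / 0.02337 L = 0.138 M.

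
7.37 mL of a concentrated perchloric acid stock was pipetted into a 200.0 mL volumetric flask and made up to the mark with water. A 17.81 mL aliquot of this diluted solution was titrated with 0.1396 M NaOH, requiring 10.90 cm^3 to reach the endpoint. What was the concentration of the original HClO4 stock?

2.32 M

n(NaOH) = 0.1396 x 0.01090 = 0.001522 mol.
n(HClO4) in the aliquot = 0.001522 mol.
[diluted HClO4] = 0.001522 / 0.01781 = 0.08544 M.
Dilution factor = 200.0/7.370 = 27.14, so [stock] = 0.08544 x 27.14 = 2.32 M.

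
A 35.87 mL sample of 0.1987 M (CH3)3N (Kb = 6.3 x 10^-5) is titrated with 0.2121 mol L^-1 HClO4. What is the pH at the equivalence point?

5.39

n((CH3)3N) = 0.1987 x 0.03587 = 0.007127 mol; V(HClO4) at equivalence = 0.007127/0.2121 = 0.03360 L.
At equivalence the base is fully converted to (CH3)3NH+; total volume = 0.06947 L, so [(CH3)3NH+] = 0.007127/0.06947 = 0.1026 M.
Ka((CH3)3NH+) = Kw/Kb = 1.0e-14 / 6.3 x 10^-5 = 1.59e-10.
[H^+] = sqrt(Ka x [(CH3)3NH+]) = sqrt(1.59e-10 x 0.1026) = 4.04e-6 M.
pH = -log(4.04e-6) = 5.39.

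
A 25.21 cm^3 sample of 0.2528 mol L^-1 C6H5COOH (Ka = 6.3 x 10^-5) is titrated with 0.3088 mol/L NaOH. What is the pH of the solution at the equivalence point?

8.67

n(C6H5COOH) = 0.2528 x 0.02521 = 0.006373 mol; V(NaOH) at equivalence = 0.006373/0.3088 = 0.02064 L.
At equivalence all the acid is converted to C6H5COO-; total volume = 0.02521 + 0.02064 = 0.04585 L, so [C6H5COO-] = 0.006373/0.04585 = 0.1390 M.
Kb = Kw/Ka = 1.0e-14 / 6.3 x 10^-5 = 1.59e-10.
[OH^-] = sqrt(Kb x [C6H5COO-]) = sqrt(1.59e-10 x 0.1390) = 4.70e-6 M.
pOH = 5.33, so pH = 14.00 - 5.33 = 8.67.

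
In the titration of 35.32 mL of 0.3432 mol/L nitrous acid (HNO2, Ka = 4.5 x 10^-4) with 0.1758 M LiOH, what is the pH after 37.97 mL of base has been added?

3.44

Initial n(HNO2) = 0.3432 x 0.03532 = 0.01212 mol.
n(LiOH) added = 0.1758 x 0.03797 = 0.006675 mol, converting that many moles of HNO2 to NO2-.
Remaining n(HNO2) = 0.005447 mol; n(NO2-) = 0.006675 mol.
By Henderson-Hasselbalch, pH = pKa + log([A^-]/[HA]) = 3.35 + log(0.006675/0.005447) = 3.35 + (+0.09) = 3.44.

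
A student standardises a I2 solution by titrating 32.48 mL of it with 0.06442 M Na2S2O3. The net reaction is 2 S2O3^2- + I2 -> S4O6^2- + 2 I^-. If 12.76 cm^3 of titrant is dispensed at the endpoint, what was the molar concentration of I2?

0.0127 M

n(Na2S2O3) = 0.06442 x 0.01276 = 0.0008220 mol.
From the balanced equation, 2 mol Na2S2O3 reacts with 1 mol I2, so n(I2) = 0.0008220 x 1/2 = 0.0004110 mol.
[I2] = 0.0004110 / 0.03248 L = 0.0127 M.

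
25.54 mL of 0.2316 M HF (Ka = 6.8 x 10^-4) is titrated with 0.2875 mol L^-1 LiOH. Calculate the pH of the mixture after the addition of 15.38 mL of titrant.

3.64

Initial n(HF) = 0.2316 x 0.02554 = 0.005915 mol.
n(LiOH) added = 0.2875 x 0.01538 = 0.004422 mol, converting that many moles of HF to F-.
Remaining n(HF) = 0.001493 mol; n(F-) = 0.004422 mol.
By Henderson-Hasselbalch, pH = pKa + log([A^-]/[HA]) = 3.17 + log(0.004422/0.001493) = 3.17 + (+0.47) = 3.64.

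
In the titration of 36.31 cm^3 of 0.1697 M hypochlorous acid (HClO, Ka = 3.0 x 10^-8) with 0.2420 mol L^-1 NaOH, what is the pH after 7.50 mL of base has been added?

7.14

Initial n(HClO) = 0.1697 x 0.03631 = 0.006162 mol.
n(NaOH) added = 0.2420 x 0.007500 = 0.001815 mol, converting that many moles of HClO to ClO-.
Remaining n(HClO) = 0.004347 mol; n(ClO-) = 0.001815 mol.
By Henderson-Hasselbalch, pH = pKa + log([A^-]/[HA]) = 7.52 + log(0.001815/0.004347) = 7.52 + (-0.38) = 7.14.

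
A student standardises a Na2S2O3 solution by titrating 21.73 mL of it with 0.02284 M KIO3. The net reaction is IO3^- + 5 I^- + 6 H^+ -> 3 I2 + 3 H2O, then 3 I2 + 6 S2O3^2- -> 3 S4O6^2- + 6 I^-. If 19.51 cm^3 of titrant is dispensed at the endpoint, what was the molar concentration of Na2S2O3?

0.123 M

n(KIO3) = 0.02284 x 0.01951 = 0.0004456 mol.
From the balanced equation, 1 mol KIO3 reacts with 6 mol Na2S2O3, so n(Na2S2O3) = 0.0004456 x 6/1 = 0.002674 mol.
[Na2S2O3] = 0.002674 / 0.02173 L = 0.123 M.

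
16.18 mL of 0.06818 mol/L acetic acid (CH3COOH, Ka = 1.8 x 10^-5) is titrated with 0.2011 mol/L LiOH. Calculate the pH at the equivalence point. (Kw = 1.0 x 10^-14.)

n(CH3COOH) = 0.06818 x 0.01618 = 0.001103 mol; V(LiOH) at equivalence = 0.001103/0.2011 = 0.005486 L.
At equivalence all the acid is converted to CH3COO-; total volume = 0.01618 + 0.005486 = 0.02167 L, so [CH3COO-] = 0.001103/0.02167 = 0.05092 M.
Kb = Kw/Ka = 1.0e-14 / 1.8 x 10^-5 = 5.56e-10.
[OH^-] = sqrt(Kb x [CH3COO-]) = sqrt(5.56e-10 x 0.05092) = 5.32e-6 M.
pOH = 5.27, so pH = 14.00 - 5.27 = 8.73.

8.73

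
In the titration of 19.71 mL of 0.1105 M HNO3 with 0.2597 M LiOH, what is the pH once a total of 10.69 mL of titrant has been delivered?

12.29

n(acid) = 0.1105 x 0.01971 = 0.002178 mol; n(LiOH) added = 0.2597 x 0.01069 = 0.002776 mol.
Base is in excess by 0.002776 - 0.002178 = 0.0005982 mol in a total volume of 0.03040 L.
[OH^-] = 0.0005982/0.03040 = 0.01968 M, so pOH = 1.71 and pH = 14.00 - 1.71 = 12.29.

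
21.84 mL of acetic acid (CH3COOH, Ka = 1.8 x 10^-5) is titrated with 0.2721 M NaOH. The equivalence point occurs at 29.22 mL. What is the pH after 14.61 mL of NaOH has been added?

4.74

14.61 mL is exactly half the equivalence volume (29.22/2), i.e. the half-equivalence point.
There, n(HA) = n(A^-), so pH = pKa = -log(1.8 x 10^-5) = 4.74.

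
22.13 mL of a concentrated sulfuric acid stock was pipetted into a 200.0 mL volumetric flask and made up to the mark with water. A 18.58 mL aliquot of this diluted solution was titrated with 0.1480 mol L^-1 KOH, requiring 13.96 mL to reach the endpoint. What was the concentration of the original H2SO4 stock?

n(KOH) = 0.1480 x 0.01396 = 0.002066 mol.
n(H2SO4) in the aliquot = 0.002066 x 1/2 = 0.001033 mol.
[diluted H2SO4] = 0.001033 / 0.01858 = 0.05560 M.
Dilution factor = 200.0/22.13 = 9.038, so [stock] = 0.05560 x 9.038 = 0.502 M.

0.502 M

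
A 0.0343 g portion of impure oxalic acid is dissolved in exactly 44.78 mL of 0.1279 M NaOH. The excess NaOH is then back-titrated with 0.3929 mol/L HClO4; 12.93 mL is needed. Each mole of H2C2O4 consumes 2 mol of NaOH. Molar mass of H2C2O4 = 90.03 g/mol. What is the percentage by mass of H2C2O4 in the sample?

Total n(NaOH) added = 0.1279 x 0.04478 = 0.005727 mol.
n(HClO4) used = 0.3929 x 0.01293 = 0.005080 mol, which equals the excess n(NaOH).
So n(NaOH) consumed by the sample = 0.005727 - 0.005080 = 0.0006472 mol.
n(H2C2O4) = 0.0006472 / 2 = 0.0003236 mol.
mass H2C2O4 = 0.0003236 x 90.03 = 0.02913 g, so %H2C2O4 = 0.02913/0.0343 x 100 = 84.9%.

84.9%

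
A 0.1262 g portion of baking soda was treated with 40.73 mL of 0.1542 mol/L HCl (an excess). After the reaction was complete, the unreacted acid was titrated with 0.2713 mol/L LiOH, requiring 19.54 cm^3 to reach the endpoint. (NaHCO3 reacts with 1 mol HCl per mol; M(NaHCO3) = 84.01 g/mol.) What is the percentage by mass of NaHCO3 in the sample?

65.2%

Total n(HCl) added = 0.1542 x 0.04073 = 0.006281 mol.
n(LiOH) used = 0.2713 x 0.01954 = 0.005301 mol, which equals the excess n(HCl).
So n(HCl) consumed by the sample = 0.006281 - 0.005301 = 0.0009794 mol.
n(NaHCO3) = 0.0009794 / 1 = 0.0009794 mol.
mass NaHCO3 = 0.0009794 x 84.01 = 0.08228 g, so %NaHCO3 = 0.08228/0.1262 x 100 = 65.2%.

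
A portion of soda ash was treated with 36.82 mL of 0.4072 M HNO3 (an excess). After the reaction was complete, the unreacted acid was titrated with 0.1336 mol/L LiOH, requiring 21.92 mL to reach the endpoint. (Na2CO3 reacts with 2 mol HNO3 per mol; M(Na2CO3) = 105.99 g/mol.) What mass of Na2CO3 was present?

Total n(HNO3) added = 0.4072 x 0.03682 = 0.01499 mol.
n(LiOH) used = 0.1336 x 0.02192 = 0.002929 mol, which equals the excess n(HNO3).
So n(HNO3) consumed by the sample = 0.01499 - 0.002929 = 0.01206 mol.
n(Na2CO3) = 0.01206 / 2 = 0.006032 mol.
mass = 0.006032 mol x 105.99 g/mol = 0.639 g.

0.639 g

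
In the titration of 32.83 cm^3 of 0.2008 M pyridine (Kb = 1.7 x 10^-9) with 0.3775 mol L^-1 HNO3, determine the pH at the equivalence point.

n(C5H5N) = 0.2008 x 0.03283 = 0.006592 mol; V(HNO3) at equivalence = 0.006592/0.3775 = 0.01746 L.
At equivalence the base is fully converted to C5H5NH+; total volume = 0.05029 L, so [C5H5NH+] = 0.006592/0.05029 = 0.1311 M.
Ka(C5H5NH+) = Kw/Kb = 1.0e-14 / 1.7 x 10^-9 = 5.88e-6.
[H^+] = sqrt(Ka x [C5H5NH+]) = sqrt(5.88e-6 x 0.1311) = 0.000878 M.
pH = -log(0.000878) = 3.06.

3.06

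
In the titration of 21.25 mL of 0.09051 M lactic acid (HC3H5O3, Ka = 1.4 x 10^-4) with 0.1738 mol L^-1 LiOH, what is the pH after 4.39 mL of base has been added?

Initial n(HC3H5O3) = 0.09051 x 0.02125 = 0.001923 mol.
n(LiOH) added = 0.1738 x 0.004390 = 0.0007630 mol, converting that many moles of HC3H5O3 to C3H5O3-.
Remaining n(HC3H5O3) = 0.001160 mol; n(C3H5O3-) = 0.0007630 mol.
By Henderson-Hasselbalch, pH = pKa + log([A^-]/[HA]) = 3.85 + log(0.0007630/0.001160) = 3.85 + (-0.18) = 3.67.

3.67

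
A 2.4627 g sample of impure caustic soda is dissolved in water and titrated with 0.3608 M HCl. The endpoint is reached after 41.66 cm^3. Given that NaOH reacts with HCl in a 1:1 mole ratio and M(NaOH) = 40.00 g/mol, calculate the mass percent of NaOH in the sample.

24.4%

n(HCl) = 0.3608 x 0.04166 = 0.01503 mol.
n(NaOH) = 0.01503 / 1 = 0.01503 mol.
mass of NaOH = 0.01503 x 40.00 = 0.6012 g.
% purity = 0.6012 / 2.4627 x 100 = 24.4%.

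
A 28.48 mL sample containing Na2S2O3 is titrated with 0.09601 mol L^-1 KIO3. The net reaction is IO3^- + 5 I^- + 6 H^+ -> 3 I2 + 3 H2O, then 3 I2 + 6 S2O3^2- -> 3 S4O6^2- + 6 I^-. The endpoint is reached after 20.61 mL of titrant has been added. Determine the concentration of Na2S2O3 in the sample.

0.417 M

n(KIO3) = 0.09601 x 0.02061 = 0.001979 mol.
From the balanced equation, 1 mol KIO3 reacts with 6 mol Na2S2O3, so n(Na2S2O3) = 0.001979 x 6/1 = 0.01187 mol.
[Na2S2O3] = 0.01187 / 0.02848 L = 0.417 M.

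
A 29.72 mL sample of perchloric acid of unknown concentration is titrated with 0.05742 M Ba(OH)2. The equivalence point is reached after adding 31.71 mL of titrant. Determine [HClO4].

n(Ba(OH)2) delivered = 0.05742 x 0.03171 = 0.001821 mol.
The reaction is 2 HClO4 + 1 Ba(OH)2, so n(HClO4) = 0.001821 x 2/1 = 0.003642 mol.
[HClO4] = 0.003642 mol / 0.02972 L = 0.123 M.

0.123 M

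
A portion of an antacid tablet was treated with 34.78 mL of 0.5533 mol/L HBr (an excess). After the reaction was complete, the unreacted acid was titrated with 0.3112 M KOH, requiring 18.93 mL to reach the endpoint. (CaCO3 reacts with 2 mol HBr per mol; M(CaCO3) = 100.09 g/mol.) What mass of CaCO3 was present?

0.668 g

Total n(HBr) added = 0.5533 x 0.03478 = 0.01924 mol.
n(KOH) used = 0.3112 x 0.01893 = 0.005891 mol, which equals the excess n(HBr).
So n(HBr) consumed by the sample = 0.01924 - 0.005891 = 0.01335 mol.
n(CaCO3) = 0.01335 / 2 = 0.006676 mol.
mass = 0.006676 mol x 100.09 g/mol = 0.668 g.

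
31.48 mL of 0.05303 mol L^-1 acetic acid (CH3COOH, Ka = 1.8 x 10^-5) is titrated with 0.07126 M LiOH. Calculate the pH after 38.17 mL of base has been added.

12.18

n(acid) = 0.05303 x 0.03148 = 0.001669 mol; n(LiOH) added = 0.07126 x 0.03817 = 0.002720 mol.
Base is in excess by 0.002720 - 0.001669 = 0.001051 mol in a total volume of 0.06965 L.
[OH^-] = 0.001051/0.06965 = 0.01508 M, so pOH = 1.82 and pH = 14.00 - 1.82 = 12.18.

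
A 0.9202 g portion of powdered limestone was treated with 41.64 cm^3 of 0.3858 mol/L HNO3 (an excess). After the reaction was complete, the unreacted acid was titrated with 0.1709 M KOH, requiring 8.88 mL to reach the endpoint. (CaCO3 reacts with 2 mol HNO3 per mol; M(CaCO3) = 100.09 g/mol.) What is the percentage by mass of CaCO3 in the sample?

79.1%

Total n(HNO3) added = 0.3858 x 0.04164 = 0.01606 mol.
n(KOH) used = 0.1709 x 0.008880 = 0.001518 mol, which equals the excess n(HNO3).
So n(HNO3) consumed by the sample = 0.01606 - 0.001518 = 0.01455 mol.
n(CaCO3) = 0.01455 / 2 = 0.007274 mol.
mass CaCO3 = 0.007274 x 100.09 = 0.7280 g, so %CaCO3 = 0.7280/0.9202 x 100 = 79.1%.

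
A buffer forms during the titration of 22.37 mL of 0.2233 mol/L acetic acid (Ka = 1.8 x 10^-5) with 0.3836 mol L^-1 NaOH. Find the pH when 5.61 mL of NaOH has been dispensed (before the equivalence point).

4.62

Initial n(CH3COOH) = 0.2233 x 0.02237 = 0.004995 mol.
n(NaOH) added = 0.3836 x 0.005610 = 0.002152 mol, converting that many moles of CH3COOH to CH3COO-.
Remaining n(CH3COOH) = 0.002843 mol; n(CH3COO-) = 0.002152 mol.
By Henderson-Hasselbalch, pH = pKa + log([A^-]/[HA]) = 4.74 + log(0.002152/0.002843) = 4.74 + (-0.12) = 4.62.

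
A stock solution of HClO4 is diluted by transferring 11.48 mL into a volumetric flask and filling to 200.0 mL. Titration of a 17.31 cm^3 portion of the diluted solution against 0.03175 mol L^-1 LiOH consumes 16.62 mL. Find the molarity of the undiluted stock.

0.531 M

n(LiOH) = 0.03175 x 0.01662 = 0.0005277 mol.
n(HClO4) in the aliquot = 0.0005277 mol.
[diluted HClO4] = 0.0005277 / 0.01731 = 0.03048 M.
Dilution factor = 200.0/11.48 = 17.42, so [stock] = 0.03048 x 17.42 = 0.531 M.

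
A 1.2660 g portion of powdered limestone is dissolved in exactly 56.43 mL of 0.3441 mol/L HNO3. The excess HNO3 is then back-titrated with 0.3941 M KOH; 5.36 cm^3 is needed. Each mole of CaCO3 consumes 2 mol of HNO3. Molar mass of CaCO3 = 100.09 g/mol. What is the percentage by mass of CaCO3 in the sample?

Total n(HNO3) added = 0.3441 x 0.05643 = 0.01942 mol.
n(KOH) used = 0.3941 x 0.005360 = 0.002112 mol, which equals the excess n(HNO3).
So n(HNO3) consumed by the sample = 0.01942 - 0.002112 = 0.01731 mol.
n(CaCO3) = 0.01731 / 2 = 0.008653 mol.
mass CaCO3 = 0.008653 x 100.09 = 0.8660 g, so %CaCO3 = 0.8660/1.2660 x 100 = 68.4%.

68.4%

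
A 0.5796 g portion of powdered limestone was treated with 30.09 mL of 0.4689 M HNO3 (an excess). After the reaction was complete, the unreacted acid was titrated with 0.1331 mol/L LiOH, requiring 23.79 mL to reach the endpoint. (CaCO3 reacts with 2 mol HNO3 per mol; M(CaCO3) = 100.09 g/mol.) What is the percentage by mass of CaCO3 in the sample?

94.5%

Total n(HNO3) added = 0.4689 x 0.03009 = 0.01411 mol.
n(LiOH) used = 0.1331 x 0.02379 = 0.003166 mol, which equals the excess n(HNO3).
So n(HNO3) consumed by the sample = 0.01411 - 0.003166 = 0.01094 mol.
n(CaCO3) = 0.01094 / 2 = 0.005471 mol.
mass CaCO3 = 0.005471 x 100.09 = 0.5476 g, so %CaCO3 = 0.5476/0.5796 x 100 = 94.5%.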